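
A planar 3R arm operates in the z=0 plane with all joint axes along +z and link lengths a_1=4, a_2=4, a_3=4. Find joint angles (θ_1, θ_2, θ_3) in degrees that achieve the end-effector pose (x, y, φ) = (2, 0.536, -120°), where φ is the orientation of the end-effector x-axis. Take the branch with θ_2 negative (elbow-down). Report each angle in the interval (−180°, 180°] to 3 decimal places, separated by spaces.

wrist centre = target − a_3·(cos φ, sin φ) = (4.0000, 4.0001)
cos θ_2 = (32.0008−4²−4²)/(2·4·4) = 0.0000; θ_2 = -89.9985° (elbow-down)
β = atan2(4.0001,4.0000) = 45.0007°; ψ = atan2(-4.0000,4.0001) = -44.9993°
θ_1 = β − ψ = 90.0000°
θ_3 = φ − θ_1 − θ_2 = -120.0015° (wrapped to (-180°,180°])

90.000 -89.999 -120.001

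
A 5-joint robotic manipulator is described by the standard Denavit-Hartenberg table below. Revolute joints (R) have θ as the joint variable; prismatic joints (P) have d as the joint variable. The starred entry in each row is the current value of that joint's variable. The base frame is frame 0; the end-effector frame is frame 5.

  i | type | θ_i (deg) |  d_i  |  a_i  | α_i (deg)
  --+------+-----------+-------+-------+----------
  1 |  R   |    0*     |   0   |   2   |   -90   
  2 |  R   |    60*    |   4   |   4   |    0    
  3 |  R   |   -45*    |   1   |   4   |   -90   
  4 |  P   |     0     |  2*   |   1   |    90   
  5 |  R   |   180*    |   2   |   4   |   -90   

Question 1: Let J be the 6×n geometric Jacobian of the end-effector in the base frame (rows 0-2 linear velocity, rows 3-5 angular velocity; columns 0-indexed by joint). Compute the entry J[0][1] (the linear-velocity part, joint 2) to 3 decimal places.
-5.655

axis z_1 = (0.0000,1.0000,0.0000); lever o_n−o_1 = (2.4483,7.0000,-5.6548)
cross product → J_v[:, 1] = (-5.6548,0.0000,-2.4483)
J_ω[:, 1] = z_1
entry J[0][1] = -5.6548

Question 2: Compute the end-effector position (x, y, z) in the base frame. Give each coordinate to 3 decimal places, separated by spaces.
after link 1: o_1 = (2.0000, 0.0000, 0.0000)
after link 2: o_2 = (4.0000, 4.0000, -3.4641)
after link 3: o_3 = (7.8637, 5.0000, -4.4994)
after link 4: o_4 = (8.3120, 5.0000, -6.6900)
after link 5: o_5 = (4.4483, 7.0000, -5.6548)

4.448 7.000 -5.655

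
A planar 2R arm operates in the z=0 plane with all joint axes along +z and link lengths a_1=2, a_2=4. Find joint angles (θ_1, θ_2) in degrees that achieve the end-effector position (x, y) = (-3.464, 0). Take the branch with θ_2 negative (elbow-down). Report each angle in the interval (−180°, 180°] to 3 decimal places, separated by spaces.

-89.997 -120.003

cos θ_2 = (11.9993−2²−4²)/(2·2·4) = -0.5000; θ_2 = -120.0029° (elbow-down)
β = atan2(0.0000,-3.4640) = 180.0000°; ψ = atan2(-3.4640,-0.0002) = -90.0029°
θ_1 = β − ψ = 270.0029°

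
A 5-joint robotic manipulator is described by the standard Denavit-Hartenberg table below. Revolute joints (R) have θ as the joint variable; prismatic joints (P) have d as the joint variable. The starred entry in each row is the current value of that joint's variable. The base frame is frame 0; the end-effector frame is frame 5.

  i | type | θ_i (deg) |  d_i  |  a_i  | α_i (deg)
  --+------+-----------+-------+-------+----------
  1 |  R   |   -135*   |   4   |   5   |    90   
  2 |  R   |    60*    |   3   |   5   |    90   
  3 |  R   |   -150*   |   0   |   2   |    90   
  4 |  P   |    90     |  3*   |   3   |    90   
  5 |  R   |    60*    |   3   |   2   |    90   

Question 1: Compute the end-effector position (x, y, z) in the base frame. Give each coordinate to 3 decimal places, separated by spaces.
after link 1: o_1 = (-3.5355, -3.5355, 4.0000)
after link 2: o_2 = (-7.4246, -3.1820, 8.3301)
after link 3: o_3 = (-6.1051, -3.2767, 6.8301)
after link 4: o_4 = (-9.2490, -2.7464, 4.0311)
after link 5: o_5 = (-8.6367, -2.1340, 0.5311)

-8.637 -2.134 0.531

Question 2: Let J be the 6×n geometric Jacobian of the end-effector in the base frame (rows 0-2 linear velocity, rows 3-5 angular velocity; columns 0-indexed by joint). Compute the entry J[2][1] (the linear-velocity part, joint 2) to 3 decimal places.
2.616

axis z_1 = (-0.7071,0.7071,0.0000); lever o_n−o_1 = (-5.1011,1.4015,-3.4689)
cross product → J_v[:, 1] = (-2.4529,-2.4529,2.6160)
J_ω[:, 1] = z_1
entry J[2][1] = 2.6160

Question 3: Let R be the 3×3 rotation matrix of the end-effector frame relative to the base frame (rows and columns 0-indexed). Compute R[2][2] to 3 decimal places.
End-effector z-axis (col 2 of R) = (-0.3125,-0.9249,-0.2165)
R[2][2] = -0.2165

-0.217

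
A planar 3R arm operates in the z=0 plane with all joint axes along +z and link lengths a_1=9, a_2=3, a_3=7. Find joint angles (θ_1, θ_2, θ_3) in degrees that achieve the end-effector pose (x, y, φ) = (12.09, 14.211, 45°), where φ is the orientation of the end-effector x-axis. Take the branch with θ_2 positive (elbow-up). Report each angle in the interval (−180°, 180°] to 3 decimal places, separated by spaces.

wrist centre = target − a_3·(cos φ, sin φ) = (7.1403, 9.2613)
cos θ_2 = (136.7540−9²−3²)/(2·9·3) = 0.8658; θ_2 = 30.0241° (elbow-up)
β = atan2(9.2613,7.1403) = 52.3684°; ψ = atan2(1.5011,11.5974) = 7.3750°
θ_1 = β − ψ = 44.9935°
θ_3 = φ − θ_1 − θ_2 = -30.0176° (wrapped to (-180°,180°])

44.993 30.024 -30.018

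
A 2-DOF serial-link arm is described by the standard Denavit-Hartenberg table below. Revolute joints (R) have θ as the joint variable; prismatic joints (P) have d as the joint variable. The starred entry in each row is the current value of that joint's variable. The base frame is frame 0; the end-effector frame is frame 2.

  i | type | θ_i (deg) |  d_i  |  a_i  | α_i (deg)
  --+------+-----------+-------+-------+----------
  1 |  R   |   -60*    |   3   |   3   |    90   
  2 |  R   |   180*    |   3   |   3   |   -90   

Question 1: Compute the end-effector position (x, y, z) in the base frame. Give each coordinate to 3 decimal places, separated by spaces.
-2.598 -1.500 3.000

after link 1: o_1 = (1.5000, -2.5981, 3.0000)
after link 2: o_2 = (-2.5981, -1.5000, 3.0000)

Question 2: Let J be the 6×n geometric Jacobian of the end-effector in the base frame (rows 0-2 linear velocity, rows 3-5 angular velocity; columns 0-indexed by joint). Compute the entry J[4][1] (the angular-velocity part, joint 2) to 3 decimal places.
axis z_1 = (-0.8660,-0.5000,0.0000); lever o_n−o_1 = (-4.0981,1.0981,0.0000)
cross product → J_v[:, 1] = (-0.0000,0.0000,-3.0000)
J_ω[:, 1] = z_1
entry J[4][1] = -0.5000

-0.500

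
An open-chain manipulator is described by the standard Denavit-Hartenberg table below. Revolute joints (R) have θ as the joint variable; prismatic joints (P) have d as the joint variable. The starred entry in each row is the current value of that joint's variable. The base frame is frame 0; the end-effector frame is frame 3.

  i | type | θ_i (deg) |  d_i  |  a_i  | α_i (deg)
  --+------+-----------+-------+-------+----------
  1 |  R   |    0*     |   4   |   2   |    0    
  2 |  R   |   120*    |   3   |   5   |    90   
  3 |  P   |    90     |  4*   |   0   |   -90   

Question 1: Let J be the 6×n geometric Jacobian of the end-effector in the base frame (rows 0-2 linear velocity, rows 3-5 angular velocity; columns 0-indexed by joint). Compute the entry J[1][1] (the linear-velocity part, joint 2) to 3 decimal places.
axis z_1 = (0.0000,0.0000,1.0000); lever o_n−o_1 = (0.9641,6.3301,3.0000)
cross product → J_v[:, 1] = (-6.3301,0.9641,0.0000)
J_ω[:, 1] = z_1
entry J[1][1] = 0.9641

0.964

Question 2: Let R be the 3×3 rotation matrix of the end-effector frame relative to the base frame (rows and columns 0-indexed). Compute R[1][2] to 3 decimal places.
End-effector z-axis (col 2 of R) = (0.5000,-0.8660,0.0000)
R[1][2] = -0.8660

-0.866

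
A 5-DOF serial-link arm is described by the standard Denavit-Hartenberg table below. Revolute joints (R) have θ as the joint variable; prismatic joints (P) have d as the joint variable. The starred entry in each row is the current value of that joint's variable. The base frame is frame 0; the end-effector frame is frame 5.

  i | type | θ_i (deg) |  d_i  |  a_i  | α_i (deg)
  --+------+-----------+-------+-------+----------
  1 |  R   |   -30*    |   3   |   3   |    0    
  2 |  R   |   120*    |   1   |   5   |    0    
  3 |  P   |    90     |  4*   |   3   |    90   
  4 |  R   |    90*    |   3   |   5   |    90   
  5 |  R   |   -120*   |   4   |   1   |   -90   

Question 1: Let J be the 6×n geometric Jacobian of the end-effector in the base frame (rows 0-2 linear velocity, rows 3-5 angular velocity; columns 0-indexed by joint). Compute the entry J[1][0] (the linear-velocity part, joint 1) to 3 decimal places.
-4.402

axis z_0 = ẑ; lever o_n−o_0 = (-4.4019,5.6340,12.5000)
cross product → J_v[:, 0] = (-5.6340,-4.4019,0.0000)
J_ω[:, 0] = z_0
entry J[1][0] = -4.4019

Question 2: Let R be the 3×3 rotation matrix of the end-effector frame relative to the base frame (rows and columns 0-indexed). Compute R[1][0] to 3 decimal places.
End-effector x-axis (col 0 of R) = (-0.0000,-0.8660,-0.5000)
R[1][0] = -0.8660

-0.866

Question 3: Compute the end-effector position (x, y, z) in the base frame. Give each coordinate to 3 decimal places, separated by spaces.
after link 1: o_1 = (2.5981, -1.5000, 3.0000)
after link 2: o_2 = (2.5981, 3.5000, 4.0000)
after link 3: o_3 = (-0.4019, 3.5000, 8.0000)
after link 4: o_4 = (-0.4019, 6.5000, 13.0000)
after link 5: o_5 = (-4.4019, 5.6340, 12.5000)

-4.402 5.634 12.500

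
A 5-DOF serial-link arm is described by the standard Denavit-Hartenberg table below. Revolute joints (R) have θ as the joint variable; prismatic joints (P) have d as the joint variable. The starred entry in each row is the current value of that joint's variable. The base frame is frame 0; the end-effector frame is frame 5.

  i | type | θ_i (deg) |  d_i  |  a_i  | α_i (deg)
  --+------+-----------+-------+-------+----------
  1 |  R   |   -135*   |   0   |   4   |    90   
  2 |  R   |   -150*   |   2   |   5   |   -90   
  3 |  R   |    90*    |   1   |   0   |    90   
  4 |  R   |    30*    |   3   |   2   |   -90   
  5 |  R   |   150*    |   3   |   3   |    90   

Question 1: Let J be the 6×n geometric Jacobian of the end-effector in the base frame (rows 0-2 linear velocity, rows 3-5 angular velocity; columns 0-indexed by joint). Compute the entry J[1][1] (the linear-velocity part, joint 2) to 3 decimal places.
-4.318

axis z_1 = (-0.7071,0.7071,0.0000); lever o_n−o_1 = (-0.0271,5.6552,-6.1071)
cross product → J_v[:, 1] = (-4.3183,-4.3183,-3.9796)
J_ω[:, 1] = z_1
entry J[1][1] = -4.3183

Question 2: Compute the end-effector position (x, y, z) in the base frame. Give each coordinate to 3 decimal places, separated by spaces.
after link 1: o_1 = (-2.8284, -2.8284, 0.0000)
after link 2: o_2 = (-1.1808, 1.6476, -2.5000)
after link 3: o_3 = (-1.5343, 1.2941, -3.3660)
after link 4: o_4 = (1.1740, 1.5529, -5.7321)
after link 5: o_5 = (-2.8555, 2.8267, -6.1071)

-2.856 2.827 -6.107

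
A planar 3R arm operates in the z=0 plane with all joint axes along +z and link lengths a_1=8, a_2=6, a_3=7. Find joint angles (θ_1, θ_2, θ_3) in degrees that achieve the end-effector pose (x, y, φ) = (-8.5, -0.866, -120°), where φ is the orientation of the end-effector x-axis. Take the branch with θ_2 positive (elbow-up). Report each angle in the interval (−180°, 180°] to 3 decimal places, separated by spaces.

wrist centre = target − a_3·(cos φ, sin φ) = (-5.0000, 5.1962)
cos θ_2 = (52.0003−8²−6²)/(2·8·6) = -0.5000; θ_2 = 119.9998° (elbow-up)
β = atan2(5.1962,-5.0000) = 133.8977°; ψ = atan2(5.1962,5.0000) = 46.1021°
θ_1 = β − ψ = 87.7957°
θ_3 = φ − θ_1 − θ_2 = 32.2045° (wrapped to (-180°,180°])

87.796 120.000 32.205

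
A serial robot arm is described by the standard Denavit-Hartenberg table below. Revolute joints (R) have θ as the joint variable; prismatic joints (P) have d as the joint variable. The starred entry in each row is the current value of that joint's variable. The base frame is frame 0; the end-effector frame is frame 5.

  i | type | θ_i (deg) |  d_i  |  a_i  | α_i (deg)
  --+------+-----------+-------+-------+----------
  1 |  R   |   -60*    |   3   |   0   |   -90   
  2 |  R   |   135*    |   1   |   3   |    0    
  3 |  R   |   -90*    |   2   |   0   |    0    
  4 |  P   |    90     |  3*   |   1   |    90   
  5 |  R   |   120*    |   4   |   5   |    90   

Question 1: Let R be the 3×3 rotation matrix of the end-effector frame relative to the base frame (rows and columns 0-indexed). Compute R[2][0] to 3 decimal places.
End-effector x-axis (col 0 of R) = (0.9268,0.1268,0.3536)
R[2][0] = 0.3536

0.354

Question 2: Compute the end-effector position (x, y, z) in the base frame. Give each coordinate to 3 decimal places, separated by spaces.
after link 1: o_1 = (0.0000, 0.0000, 3.0000)
after link 2: o_2 = (-0.1946, 2.3371, 0.8787)
after link 3: o_3 = (1.5374, 3.3371, 0.8787)
after link 4: o_4 = (3.7819, 5.4495, 0.1716)
after link 5: o_5 = (9.8300, 3.6341, -0.8891)

9.830 3.634 -0.889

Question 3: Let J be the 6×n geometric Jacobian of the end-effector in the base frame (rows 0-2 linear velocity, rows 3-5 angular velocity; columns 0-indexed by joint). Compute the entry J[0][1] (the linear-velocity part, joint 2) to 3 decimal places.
axis z_1 = (0.8660,0.5000,0.0000); lever o_n−o_1 = (9.8300,3.6341,-3.8891)
cross product → J_v[:, 1] = (-1.9445,3.3680,-1.7678)
J_ω[:, 1] = z_1
entry J[0][1] = -1.9445

-1.945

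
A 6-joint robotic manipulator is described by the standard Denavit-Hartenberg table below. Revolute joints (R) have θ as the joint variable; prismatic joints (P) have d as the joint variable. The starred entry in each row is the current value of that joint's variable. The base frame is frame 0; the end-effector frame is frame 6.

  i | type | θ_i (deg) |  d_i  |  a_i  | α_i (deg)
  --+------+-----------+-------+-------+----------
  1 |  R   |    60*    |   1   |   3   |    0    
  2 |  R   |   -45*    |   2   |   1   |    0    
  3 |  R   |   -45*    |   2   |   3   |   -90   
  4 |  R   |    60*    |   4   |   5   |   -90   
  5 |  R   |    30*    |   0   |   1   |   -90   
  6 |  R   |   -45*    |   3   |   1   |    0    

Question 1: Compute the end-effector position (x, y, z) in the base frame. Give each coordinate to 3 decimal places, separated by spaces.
after link 1: o_1 = (1.5000, 2.5981, 1.0000)
after link 2: o_2 = (2.4659, 2.8569, 3.0000)
after link 3: o_3 = (5.0640, 1.3569, 5.0000)
after link 4: o_4 = (9.2291, 3.5710, 0.6699)
after link 5: o_5 = (9.3541, 2.9215, -0.0801)
after link 6: o_6 = (6.9636, 0.8934, 0.3350)

6.964 0.893 0.335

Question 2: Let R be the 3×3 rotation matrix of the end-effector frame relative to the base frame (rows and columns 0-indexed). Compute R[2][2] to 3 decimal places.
0.433

End-effector z-axis (col 2 of R) = (-0.6495,-0.6250,0.4330)
R[2][2] = 0.4330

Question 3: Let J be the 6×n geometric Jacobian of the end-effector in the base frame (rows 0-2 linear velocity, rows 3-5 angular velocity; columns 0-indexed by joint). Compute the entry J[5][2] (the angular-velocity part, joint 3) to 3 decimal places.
axis z_2 = (0.0000,0.0000,1.0000); lever o_n−o_2 = (4.4976,-1.9635,-2.6650)
cross product → J_v[:, 2] = (1.9635,4.4976,-0.0000)
J_ω[:, 2] = z_2
entry J[5][2] = 1.0000

1.000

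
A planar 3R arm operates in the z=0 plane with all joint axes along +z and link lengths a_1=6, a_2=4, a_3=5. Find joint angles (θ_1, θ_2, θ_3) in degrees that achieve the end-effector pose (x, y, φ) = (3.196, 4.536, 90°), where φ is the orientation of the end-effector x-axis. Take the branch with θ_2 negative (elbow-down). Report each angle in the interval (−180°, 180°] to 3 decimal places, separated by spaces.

wrist centre = target − a_3·(cos φ, sin φ) = (3.1960, -0.4640)
cos θ_2 = (10.4297−6²−4²)/(2·6·4) = -0.8660; θ_2 = -150.0026° (elbow-down)
β = atan2(-0.4640,3.1960) = -8.2606°; ψ = atan2(-1.9998,2.5358) = -38.2608°
θ_1 = β − ψ = 30.0002°
θ_3 = φ − θ_1 − θ_2 = -149.9977° (wrapped to (-180°,180°])

30.000 -150.003 -149.998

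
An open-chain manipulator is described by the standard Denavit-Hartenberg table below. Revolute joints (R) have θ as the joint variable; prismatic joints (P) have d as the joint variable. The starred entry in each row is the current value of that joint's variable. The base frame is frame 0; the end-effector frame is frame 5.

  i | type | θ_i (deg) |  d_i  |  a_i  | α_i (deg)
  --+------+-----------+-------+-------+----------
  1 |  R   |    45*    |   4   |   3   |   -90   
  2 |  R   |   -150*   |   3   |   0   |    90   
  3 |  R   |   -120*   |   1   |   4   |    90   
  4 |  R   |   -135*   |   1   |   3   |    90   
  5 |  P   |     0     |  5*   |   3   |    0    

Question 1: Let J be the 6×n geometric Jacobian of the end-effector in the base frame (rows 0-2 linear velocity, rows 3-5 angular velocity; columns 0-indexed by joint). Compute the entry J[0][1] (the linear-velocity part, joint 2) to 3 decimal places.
0.182

axis z_1 = (-0.7071,0.7071,0.0000); lever o_n−o_1 = (-5.5186,4.0585,0.2579)
cross product → J_v[:, 1] = (0.1823,0.1823,1.0324)
J_ω[:, 1] = z_1
entry J[0][1] = 0.1823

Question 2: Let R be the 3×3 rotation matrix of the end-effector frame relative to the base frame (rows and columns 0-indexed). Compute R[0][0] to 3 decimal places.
-0.400

End-effector x-axis (col 0 of R) = (-0.3995,0.4665,0.7891)
R[0][0] = -0.3995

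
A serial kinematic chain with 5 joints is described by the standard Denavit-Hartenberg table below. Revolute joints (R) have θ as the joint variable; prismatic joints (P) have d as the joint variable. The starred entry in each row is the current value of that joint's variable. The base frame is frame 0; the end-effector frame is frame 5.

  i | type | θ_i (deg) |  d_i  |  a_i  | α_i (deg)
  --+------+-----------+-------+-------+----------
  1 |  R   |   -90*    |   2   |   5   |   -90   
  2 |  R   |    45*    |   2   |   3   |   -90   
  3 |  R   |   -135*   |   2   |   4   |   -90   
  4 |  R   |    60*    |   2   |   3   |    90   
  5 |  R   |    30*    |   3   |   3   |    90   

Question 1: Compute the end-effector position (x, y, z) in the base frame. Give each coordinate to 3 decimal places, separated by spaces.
11.120 -5.126 3.780

after link 1: o_1 = (0.0000, -5.0000, 2.0000)
after link 2: o_2 = (2.0000, -7.1213, -0.1213)
after link 3: o_3 = (4.8284, -3.7071, 0.4645)
after link 4: o_4 = (7.3033, -5.7942, 2.0516)
after link 5: o_5 = (11.1196, -5.1260, 3.7805)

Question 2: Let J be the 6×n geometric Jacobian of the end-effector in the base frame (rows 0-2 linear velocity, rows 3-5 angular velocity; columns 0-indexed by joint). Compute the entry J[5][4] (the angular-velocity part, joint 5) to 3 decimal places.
0.079

axis z_4 = (0.6124,0.7866,0.0795); lever o_n−o_4 = (3.8163,0.6682,1.7289)
cross product → J_v[:, 4] = (1.3068,-0.7555,-2.5926)
J_ω[:, 4] = z_4
entry J[5][4] = 0.0795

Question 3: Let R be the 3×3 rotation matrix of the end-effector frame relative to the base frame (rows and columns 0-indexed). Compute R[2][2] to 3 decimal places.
End-effector z-axis (col 2 of R) = (-0.4356,0.2518,0.8642)
R[2][2] = 0.8642

0.864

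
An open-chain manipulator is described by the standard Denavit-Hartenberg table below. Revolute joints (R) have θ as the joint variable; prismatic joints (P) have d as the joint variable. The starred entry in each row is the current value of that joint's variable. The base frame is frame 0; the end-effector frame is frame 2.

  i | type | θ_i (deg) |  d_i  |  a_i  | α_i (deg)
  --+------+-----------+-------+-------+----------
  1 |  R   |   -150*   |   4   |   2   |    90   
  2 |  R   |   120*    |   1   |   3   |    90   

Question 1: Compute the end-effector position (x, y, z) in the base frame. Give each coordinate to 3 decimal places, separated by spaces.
-0.933 0.616 6.598

after link 1: o_1 = (-1.7321, -1.0000, 4.0000)
after link 2: o_2 = (-0.9330, 0.6160, 6.5981)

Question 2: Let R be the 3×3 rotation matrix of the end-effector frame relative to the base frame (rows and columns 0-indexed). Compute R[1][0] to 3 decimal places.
End-effector x-axis (col 0 of R) = (0.4330,0.2500,0.8660)
R[1][0] = 0.2500

0.250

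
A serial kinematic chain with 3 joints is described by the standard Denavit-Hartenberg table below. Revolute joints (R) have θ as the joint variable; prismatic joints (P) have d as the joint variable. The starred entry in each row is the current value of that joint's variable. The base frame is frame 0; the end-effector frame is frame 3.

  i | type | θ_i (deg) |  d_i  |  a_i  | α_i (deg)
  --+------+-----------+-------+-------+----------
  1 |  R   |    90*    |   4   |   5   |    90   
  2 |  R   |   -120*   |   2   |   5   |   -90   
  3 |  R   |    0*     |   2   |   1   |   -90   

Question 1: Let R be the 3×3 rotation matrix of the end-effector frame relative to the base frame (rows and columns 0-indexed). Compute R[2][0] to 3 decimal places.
End-effector x-axis (col 0 of R) = (0.0000,-0.5000,-0.8660)
R[2][0] = -0.8660

-0.866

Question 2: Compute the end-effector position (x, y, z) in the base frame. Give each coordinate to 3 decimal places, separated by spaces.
after link 1: o_1 = (0.0000, 5.0000, 4.0000)
after link 2: o_2 = (2.0000, 2.5000, -0.3301)
after link 3: o_3 = (2.0000, 3.7321, -2.1962)

2.000 3.732 -2.196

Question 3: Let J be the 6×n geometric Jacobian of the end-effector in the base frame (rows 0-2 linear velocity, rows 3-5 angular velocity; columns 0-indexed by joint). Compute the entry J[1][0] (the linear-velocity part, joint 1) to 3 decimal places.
axis z_0 = ẑ; lever o_n−o_0 = (2.0000,3.7321,-2.1962)
cross product → J_v[:, 0] = (-3.7321,2.0000,0.0000)
J_ω[:, 0] = z_0
entry J[1][0] = 2.0000

2.000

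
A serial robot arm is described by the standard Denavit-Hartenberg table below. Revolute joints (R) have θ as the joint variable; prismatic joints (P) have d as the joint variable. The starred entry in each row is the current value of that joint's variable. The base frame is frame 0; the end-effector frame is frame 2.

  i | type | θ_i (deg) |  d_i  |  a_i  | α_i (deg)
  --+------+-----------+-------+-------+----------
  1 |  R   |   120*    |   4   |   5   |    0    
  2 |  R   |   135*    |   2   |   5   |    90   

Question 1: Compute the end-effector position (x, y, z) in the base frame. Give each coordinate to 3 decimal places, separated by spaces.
after link 1: o_1 = (-2.5000, 4.3301, 4.0000)
after link 2: o_2 = (-3.7941, -0.4995, 6.0000)

-3.794 -0.500 6.000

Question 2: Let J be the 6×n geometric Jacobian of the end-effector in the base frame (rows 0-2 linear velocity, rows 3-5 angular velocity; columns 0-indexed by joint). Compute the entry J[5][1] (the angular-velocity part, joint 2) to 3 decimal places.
1.000

axis z_1 = (0.0000,0.0000,1.0000); lever o_n−o_1 = (-1.2941,-4.8296,2.0000)
cross product → J_v[:, 1] = (4.8296,-1.2941,0.0000)
J_ω[:, 1] = z_1
entry J[5][1] = 1.0000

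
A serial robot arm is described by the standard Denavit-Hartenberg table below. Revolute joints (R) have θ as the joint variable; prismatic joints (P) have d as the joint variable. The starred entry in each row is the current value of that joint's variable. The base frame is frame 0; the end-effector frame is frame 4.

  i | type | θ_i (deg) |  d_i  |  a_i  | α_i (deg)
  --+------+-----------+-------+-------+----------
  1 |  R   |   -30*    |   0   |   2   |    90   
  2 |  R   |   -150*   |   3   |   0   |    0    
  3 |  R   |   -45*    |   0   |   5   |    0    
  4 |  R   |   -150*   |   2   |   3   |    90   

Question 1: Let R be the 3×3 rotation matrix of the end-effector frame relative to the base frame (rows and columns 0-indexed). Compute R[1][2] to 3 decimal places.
End-effector z-axis (col 2 of R) = (0.2241,-0.1294,-0.9659)
R[1][2] = -0.1294

-0.129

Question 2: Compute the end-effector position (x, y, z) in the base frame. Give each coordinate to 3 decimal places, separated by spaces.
after link 1: o_1 = (1.7321, -1.0000, 0.0000)
after link 2: o_2 = (0.2321, -3.5981, 0.0000)
after link 3: o_3 = (-3.9505, -1.1833, 1.2941)
after link 4: o_4 = (-2.4410, -4.3642, 2.0706)

-2.441 -4.364 2.071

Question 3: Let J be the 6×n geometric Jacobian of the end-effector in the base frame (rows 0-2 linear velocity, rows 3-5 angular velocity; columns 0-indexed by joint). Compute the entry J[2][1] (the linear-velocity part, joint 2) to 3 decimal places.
axis z_1 = (-0.5000,-0.8660,0.0000); lever o_n−o_1 = (-4.1730,-3.3642,2.0706)
cross product → J_v[:, 1] = (-1.7932,1.0353,-1.9319)
J_ω[:, 1] = z_1
entry J[2][1] = -1.9319

-1.932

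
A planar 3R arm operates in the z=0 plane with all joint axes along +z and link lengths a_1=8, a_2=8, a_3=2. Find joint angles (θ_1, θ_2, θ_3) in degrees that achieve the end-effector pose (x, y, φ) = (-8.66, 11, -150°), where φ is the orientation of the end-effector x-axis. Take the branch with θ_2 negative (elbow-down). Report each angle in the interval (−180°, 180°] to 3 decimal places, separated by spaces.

150.000 -60.002 120.002

wrist centre = target − a_3·(cos φ, sin φ) = (-6.9279, 12.0000)
cos θ_2 = (191.9965−8²−8²)/(2·8·8) = 0.5000; θ_2 = -60.0018° (elbow-down)
β = atan2(12.0000,-6.9279) = 119.9991°; ψ = atan2(-6.9283,11.9998) = -30.0009°
θ_1 = β − ψ = 150.0000°
θ_3 = φ − θ_1 − θ_2 = 120.0018° (wrapped to (-180°,180°])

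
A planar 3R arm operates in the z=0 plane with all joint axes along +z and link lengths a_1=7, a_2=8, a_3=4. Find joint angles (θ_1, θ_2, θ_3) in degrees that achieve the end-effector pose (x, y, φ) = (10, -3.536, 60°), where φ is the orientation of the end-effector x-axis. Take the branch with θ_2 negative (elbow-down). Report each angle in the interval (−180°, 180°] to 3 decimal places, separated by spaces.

7.627 -89.999 142.372

wrist centre = target − a_3·(cos φ, sin φ) = (8.0000, -7.0001)
cos θ_2 = (113.0014−7²−8²)/(2·7·8) = 0.0000; θ_2 = -89.9993° (elbow-down)
β = atan2(-7.0001,8.0000) = -41.1863°; ψ = atan2(-8.0000,7.0001) = -48.8137°
θ_1 = β − ψ = 7.6273°
θ_3 = φ − θ_1 − θ_2 = 142.3719° (wrapped to (-180°,180°])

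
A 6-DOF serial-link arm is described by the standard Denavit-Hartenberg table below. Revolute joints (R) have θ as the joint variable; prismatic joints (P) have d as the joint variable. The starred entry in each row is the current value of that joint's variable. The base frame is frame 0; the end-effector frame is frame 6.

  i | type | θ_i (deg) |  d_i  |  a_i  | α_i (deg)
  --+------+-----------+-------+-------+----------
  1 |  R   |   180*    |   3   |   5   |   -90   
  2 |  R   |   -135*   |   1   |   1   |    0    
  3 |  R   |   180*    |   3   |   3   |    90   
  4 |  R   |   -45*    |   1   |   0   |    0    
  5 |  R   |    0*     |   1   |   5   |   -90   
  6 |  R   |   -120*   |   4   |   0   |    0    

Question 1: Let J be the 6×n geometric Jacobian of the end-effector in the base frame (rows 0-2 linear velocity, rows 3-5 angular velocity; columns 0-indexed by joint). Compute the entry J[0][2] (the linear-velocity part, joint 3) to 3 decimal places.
5.207

axis z_2 = (-0.0000,-1.0000,0.0000); lever o_n−o_2 = (-8.0355,-2.2929,-5.2071)
cross product → J_v[:, 2] = (5.2071,-0.0000,-8.0355)
J_ω[:, 2] = z_2
entry J[0][2] = 5.2071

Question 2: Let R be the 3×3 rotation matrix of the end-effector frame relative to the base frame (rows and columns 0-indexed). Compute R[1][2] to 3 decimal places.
End-effector z-axis (col 2 of R) = (-0.5000,-0.7071,-0.5000)
R[1][2] = -0.7071

-0.707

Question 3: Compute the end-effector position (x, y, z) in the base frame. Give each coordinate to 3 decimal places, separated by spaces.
after link 1: o_1 = (-5.0000, 0.0000, 3.0000)
after link 2: o_2 = (-4.2929, -1.0000, 3.7071)
after link 3: o_3 = (-6.4142, -4.0000, 1.5858)
after link 4: o_4 = (-7.1213, -4.0000, 2.2929)
after link 5: o_5 = (-10.3284, -0.4645, 0.5000)
after link 6: o_6 = (-12.3284, -3.2929, -1.5000)

-12.328 -3.293 -1.500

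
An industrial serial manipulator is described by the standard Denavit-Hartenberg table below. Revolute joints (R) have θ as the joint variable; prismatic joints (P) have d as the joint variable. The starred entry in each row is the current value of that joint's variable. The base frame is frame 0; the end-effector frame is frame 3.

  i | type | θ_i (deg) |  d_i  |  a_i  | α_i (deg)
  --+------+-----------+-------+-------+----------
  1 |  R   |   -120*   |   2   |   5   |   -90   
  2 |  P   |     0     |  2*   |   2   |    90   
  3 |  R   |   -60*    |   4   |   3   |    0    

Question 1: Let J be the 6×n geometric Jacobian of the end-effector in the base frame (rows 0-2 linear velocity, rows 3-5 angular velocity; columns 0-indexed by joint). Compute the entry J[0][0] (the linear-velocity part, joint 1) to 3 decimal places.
axis z_0 = ẑ; lever o_n−o_0 = (-4.7679,-7.0622,6.0000)
cross product → J_v[:, 0] = (7.0622,-4.7679,0.0000)
J_ω[:, 0] = z_0
entry J[0][0] = 7.0622

7.062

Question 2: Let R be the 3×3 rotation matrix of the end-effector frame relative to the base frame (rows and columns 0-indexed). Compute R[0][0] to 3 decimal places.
End-effector x-axis (col 0 of R) = (-1.0000,-0.0000,0.0000)
R[0][0] = -1.0000

-1.000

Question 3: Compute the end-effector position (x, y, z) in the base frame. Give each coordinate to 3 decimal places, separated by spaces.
after link 1: o_1 = (-2.5000, -4.3301, 2.0000)
after link 2: o_2 = (-1.7679, -7.0622, 2.0000)
after link 3: o_3 = (-4.7679, -7.0622, 6.0000)

-4.768 -7.062 6.000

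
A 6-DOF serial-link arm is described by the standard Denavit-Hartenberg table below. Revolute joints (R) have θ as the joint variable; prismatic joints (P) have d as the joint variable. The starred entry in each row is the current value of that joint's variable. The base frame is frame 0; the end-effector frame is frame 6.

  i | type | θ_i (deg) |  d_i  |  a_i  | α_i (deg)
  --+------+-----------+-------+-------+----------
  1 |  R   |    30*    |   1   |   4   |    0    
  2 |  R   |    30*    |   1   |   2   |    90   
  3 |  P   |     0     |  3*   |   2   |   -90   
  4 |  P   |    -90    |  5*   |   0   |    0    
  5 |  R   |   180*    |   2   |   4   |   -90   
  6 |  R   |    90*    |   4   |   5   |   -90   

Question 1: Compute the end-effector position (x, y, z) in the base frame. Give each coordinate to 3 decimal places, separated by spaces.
2.598 2.500 4.000

after link 1: o_1 = (3.4641, 2.0000, 1.0000)
after link 2: o_2 = (4.4641, 3.7321, 2.0000)
after link 3: o_3 = (8.0622, 3.9641, 2.0000)
after link 4: o_4 = (8.0622, 3.9641, 7.0000)
after link 5: o_5 = (4.5981, 5.9641, 9.0000)
after link 6: o_6 = (2.5981, 2.5000, 4.0000)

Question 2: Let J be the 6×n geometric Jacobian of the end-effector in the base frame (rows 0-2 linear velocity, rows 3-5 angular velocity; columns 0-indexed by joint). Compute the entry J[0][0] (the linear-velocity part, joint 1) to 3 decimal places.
-2.500

axis z_0 = ẑ; lever o_n−o_0 = (2.5981,2.5000,4.0000)
cross product → J_v[:, 0] = (-2.5000,2.5981,0.0000)
J_ω[:, 0] = z_0
entry J[0][0] = -2.5000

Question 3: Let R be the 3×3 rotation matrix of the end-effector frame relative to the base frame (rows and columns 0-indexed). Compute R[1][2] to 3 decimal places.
End-effector z-axis (col 2 of R) = (0.8660,-0.5000,-0.0000)
R[1][2] = -0.5000

-0.500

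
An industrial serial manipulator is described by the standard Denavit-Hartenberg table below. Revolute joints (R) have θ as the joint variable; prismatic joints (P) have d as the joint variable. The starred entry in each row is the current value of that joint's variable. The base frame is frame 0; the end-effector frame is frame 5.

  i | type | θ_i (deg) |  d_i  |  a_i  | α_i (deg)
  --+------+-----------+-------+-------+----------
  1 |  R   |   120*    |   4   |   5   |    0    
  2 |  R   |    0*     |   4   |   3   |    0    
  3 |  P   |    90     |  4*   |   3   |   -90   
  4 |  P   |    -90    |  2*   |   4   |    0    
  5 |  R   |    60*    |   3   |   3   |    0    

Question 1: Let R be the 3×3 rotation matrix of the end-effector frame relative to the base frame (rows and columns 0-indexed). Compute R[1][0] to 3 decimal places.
End-effector x-axis (col 0 of R) = (-0.7500,-0.4330,0.5000)
R[1][0] = -0.4330

-0.433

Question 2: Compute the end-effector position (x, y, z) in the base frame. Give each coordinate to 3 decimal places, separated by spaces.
-6.348 -0.201 17.500

after link 1: o_1 = (-2.5000, 4.3301, 4.0000)
after link 2: o_2 = (-4.0000, 6.9282, 8.0000)
after link 3: o_3 = (-6.5981, 5.4282, 12.0000)
after link 4: o_4 = (-5.5981, 3.6962, 16.0000)
after link 5: o_5 = (-6.3481, -0.2010, 17.5000)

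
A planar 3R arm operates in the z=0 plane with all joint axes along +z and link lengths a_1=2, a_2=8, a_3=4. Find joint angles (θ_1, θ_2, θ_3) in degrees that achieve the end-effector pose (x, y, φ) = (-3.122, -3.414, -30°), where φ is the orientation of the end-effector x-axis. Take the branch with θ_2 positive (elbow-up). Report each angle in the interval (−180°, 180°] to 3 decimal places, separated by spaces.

69.247 134.991 125.762

wrist centre = target − a_3·(cos φ, sin φ) = (-6.5861, -1.4140)
cos θ_2 = (45.3761−2²−8²)/(2·2·8) = -0.7070; θ_2 = 134.9910° (elbow-up)
β = atan2(-1.4140,-6.5861) = -167.8828°; ψ = atan2(5.6577,-3.6560) = 122.8701°
θ_1 = β − ψ = -290.7529°
θ_3 = φ − θ_1 − θ_2 = 125.7619° (wrapped to (-180°,180°])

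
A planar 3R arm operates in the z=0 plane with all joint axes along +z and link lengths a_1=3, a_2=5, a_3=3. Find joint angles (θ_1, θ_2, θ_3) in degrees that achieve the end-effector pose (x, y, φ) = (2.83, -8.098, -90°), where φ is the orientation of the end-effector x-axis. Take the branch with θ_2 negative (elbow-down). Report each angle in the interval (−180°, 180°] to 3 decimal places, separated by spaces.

wrist centre = target − a_3·(cos φ, sin φ) = (2.8300, -5.0980)
cos θ_2 = (33.9985−3²−5²)/(2·3·5) = -0.0000; θ_2 = -90.0029° (elbow-down)
β = atan2(-5.0980,2.8300) = -60.9645°; ψ = atan2(-5.0000,2.9998) = -59.0383°
θ_1 = β − ψ = -1.9261°
θ_3 = φ − θ_1 − θ_2 = 1.9290° (wrapped to (-180°,180°])

-1.926 -90.003 1.929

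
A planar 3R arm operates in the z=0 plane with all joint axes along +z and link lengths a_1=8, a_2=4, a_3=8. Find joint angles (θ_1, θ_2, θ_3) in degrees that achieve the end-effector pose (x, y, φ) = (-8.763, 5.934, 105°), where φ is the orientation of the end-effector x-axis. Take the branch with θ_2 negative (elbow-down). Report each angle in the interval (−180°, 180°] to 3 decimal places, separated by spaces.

wrist centre = target − a_3·(cos φ, sin φ) = (-6.6924, -1.7934)
cos θ_2 = (48.0052−8²−4²)/(2·8·4) = -0.4999; θ_2 = -119.9947° (elbow-down)
β = atan2(-1.7934,-6.6924) = -164.9986°; ψ = atan2(-3.4643,6.0003) = -30.0000°
θ_1 = β − ψ = -134.9986°
θ_3 = φ − θ_1 − θ_2 = -0.0067° (wrapped to (-180°,180°])

-134.999 -119.995 -0.007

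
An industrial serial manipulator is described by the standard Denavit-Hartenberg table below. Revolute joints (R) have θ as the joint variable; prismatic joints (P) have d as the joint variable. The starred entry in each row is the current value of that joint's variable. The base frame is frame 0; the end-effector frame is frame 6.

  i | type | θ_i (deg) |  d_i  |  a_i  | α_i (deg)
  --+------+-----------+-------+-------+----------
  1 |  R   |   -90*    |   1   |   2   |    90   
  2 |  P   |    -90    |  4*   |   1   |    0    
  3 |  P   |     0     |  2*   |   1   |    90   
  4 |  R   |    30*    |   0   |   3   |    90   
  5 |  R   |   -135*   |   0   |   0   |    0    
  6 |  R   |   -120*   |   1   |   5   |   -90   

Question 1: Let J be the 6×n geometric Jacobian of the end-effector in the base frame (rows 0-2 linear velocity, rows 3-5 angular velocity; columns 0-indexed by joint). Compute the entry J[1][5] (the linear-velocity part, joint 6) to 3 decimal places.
-1.294

axis z_5 = (0.8660,0.0000,-0.5000); lever o_n−o_5 = (1.5131,4.8296,0.6207)
cross product → J_v[:, 5] = (2.4148,-1.2941,4.1826)
J_ω[:, 5] = z_5
entry J[1][5] = -1.2941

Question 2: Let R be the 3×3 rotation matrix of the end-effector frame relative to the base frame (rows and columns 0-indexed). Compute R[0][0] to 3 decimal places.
0.129

End-effector x-axis (col 0 of R) = (0.1294,0.9659,0.2241)
R[0][0] = 0.1294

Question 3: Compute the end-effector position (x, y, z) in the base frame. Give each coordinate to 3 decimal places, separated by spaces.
-5.987 2.830 -2.977

after link 1: o_1 = (0.0000, -2.0000, 1.0000)
after link 2: o_2 = (-4.0000, -2.0000, 0.0000)
after link 3: o_3 = (-6.0000, -2.0000, -1.0000)
after link 4: o_4 = (-7.5000, -2.0000, -3.5981)
after link 5: o_5 = (-7.5000, -2.0000, -3.5981)
after link 6: o_6 = (-5.9869, 2.8296, -2.9774)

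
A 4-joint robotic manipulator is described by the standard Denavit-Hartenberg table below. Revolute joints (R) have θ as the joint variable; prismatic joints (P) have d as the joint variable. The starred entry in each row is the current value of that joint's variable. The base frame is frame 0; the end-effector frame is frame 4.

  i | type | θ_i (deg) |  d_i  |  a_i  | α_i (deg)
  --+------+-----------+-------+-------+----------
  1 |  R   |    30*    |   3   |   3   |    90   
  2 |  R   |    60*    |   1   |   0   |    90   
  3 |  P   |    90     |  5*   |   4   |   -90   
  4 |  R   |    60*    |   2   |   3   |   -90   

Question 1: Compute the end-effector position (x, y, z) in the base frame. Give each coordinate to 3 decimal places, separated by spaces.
6.783 -3.589 0.067

after link 1: o_1 = (2.5981, 1.5000, 3.0000)
after link 2: o_2 = (3.0981, 0.6340, 3.0000)
after link 3: o_3 = (8.8481, -0.6651, 0.5000)
after link 4: o_4 = (6.7835, -3.5891, 0.0670)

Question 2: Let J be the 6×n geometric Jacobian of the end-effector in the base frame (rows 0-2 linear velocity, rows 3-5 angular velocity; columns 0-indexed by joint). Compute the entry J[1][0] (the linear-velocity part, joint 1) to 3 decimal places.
6.783

axis z_0 = ẑ; lever o_n−o_0 = (6.7835,-3.5891,0.0670)
cross product → J_v[:, 0] = (3.5891,6.7835,-0.0000)
J_ω[:, 0] = z_0
entry J[1][0] = 6.7835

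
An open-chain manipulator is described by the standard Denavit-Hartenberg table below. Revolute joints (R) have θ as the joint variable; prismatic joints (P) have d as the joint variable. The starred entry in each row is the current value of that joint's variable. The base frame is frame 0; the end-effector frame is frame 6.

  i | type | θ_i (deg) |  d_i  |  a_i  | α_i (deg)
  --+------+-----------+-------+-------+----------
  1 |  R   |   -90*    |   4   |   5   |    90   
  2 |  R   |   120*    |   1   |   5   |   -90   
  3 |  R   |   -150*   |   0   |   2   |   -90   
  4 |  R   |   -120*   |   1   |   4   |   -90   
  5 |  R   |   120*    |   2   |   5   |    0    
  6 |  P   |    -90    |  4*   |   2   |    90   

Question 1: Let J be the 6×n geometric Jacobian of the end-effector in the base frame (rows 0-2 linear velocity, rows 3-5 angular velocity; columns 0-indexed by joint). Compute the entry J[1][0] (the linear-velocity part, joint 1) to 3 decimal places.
axis z_0 = ẑ; lever o_n−o_0 = (-0.0401,-0.9767,-0.6295)
cross product → J_v[:, 0] = (0.9767,-0.0401,0.0000)
J_ω[:, 0] = z_0
entry J[1][0] = -0.0401

-0.040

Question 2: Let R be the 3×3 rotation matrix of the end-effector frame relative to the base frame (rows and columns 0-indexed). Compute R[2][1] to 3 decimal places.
End-effector y-axis (col 1 of R) = (-0.4330,0.0580,-0.8995)
R[2][1] = -0.8995

-0.900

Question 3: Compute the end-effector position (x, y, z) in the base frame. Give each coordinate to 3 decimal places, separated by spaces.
-0.040 -0.977 -0.629

after link 1: o_1 = (0.0000, -5.0000, 4.0000)
after link 2: o_2 = (-1.0000, -2.5000, 8.3301)
after link 3: o_3 = (-2.0000, -3.3660, 6.8301)
after link 4: o_4 = (-1.8660, 0.7500, 7.0311)
after link 5: o_5 = (0.3929, -2.6328, 3.5021)
after link 6: o_6 = (-0.0401, -0.9767, -0.6295)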